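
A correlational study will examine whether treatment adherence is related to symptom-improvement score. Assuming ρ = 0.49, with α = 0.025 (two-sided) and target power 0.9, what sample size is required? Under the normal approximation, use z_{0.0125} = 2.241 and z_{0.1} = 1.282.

n = 47

Fisher's z: C = ½·ln((1+r)/(1−r)) = ½·ln(2.9216) = 0.5361.
n = ((z_{α/2} + z_β)/C)² + 3.
(2.241 + 1.282) / 0.5361 = 3.523 / 0.5361 = 6.572.
n = 6.572² + 3 = 43.19 + 3 = 46.2.
Round up.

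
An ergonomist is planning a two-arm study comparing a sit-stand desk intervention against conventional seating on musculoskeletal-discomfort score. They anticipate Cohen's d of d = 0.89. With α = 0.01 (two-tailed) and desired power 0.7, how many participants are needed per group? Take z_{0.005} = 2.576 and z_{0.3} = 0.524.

n = 25 per group

For two independent groups with equal n: n = 2·((z_{α/2} + z_β) / d)².
z_{α/2} + z_β = 2.576 + 0.524 = 3.100.
n = 2 × (3.100 / 0.89)² = 2 × 3.483² = 2 × 12.13 = 24.3.
Round up to the next whole participant.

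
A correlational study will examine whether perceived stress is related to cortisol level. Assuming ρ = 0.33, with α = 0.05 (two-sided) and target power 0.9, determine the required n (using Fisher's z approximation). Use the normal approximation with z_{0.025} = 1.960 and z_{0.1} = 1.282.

n = 93

Fisher's z: C = ½·ln((1+r)/(1−r)) = ½·ln(1.9851) = 0.3428.
n = ((z_{α/2} + z_β)/C)² + 3.
(1.960 + 1.282) / 0.3428 = 3.242 / 0.3428 = 9.457.
n = 9.457² + 3 = 89.44 + 3 = 92.4.
Round up.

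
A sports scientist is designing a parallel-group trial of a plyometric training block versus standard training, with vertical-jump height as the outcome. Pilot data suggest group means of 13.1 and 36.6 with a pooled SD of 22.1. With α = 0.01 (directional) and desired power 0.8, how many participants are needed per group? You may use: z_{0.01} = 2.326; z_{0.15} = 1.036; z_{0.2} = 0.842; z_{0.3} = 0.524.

Cohen's d = |M₁ − M₂| / SD_pooled = |13.1 − 36.6| / 22.1 = 23.5 / 22.1 = 1.063.
For two independent groups with equal n: n = 2·((z_{α} + z_β) / d)².
z_{α} + z_β = 2.326 + 0.842 = 3.168.
n = 2 × (3.168 / 1.063)² = 2 × 2.980² = 2 × 8.88 = 17.8.
Round up to the next whole participant.

n = 18 per group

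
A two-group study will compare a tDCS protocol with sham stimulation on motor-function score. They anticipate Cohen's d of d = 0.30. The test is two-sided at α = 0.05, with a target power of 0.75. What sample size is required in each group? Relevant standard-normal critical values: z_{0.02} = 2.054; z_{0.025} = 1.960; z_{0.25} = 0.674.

For two independent groups with equal n: n = 2·((z_{α/2} + z_β) / d)².
z_{α/2} + z_β = 1.960 + 0.674 = 2.634.
n = 2 × (2.634 / 0.30)² = 2 × 8.780² = 2 × 77.09 = 154.2.
Round up to the next whole participant.

n = 155 per group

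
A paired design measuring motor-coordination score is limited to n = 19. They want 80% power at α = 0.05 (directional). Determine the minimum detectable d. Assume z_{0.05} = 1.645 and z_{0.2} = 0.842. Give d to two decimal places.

d_min ≈ 0.57

For a single sample (or paired design) of n = 19: d_min = (z_{α} + z_β)/√n.
z-sum = 1.645 + 0.842 = 2.487.
d_min = 2.487 / √19 = 2.487 / 4.359 = 0.571.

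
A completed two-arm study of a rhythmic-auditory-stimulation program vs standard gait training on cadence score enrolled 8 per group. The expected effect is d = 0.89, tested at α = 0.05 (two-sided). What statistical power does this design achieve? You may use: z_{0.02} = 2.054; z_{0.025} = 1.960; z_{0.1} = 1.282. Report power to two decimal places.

power ≈ 0.43

For two equal groups, power = Φ(d·√(n/2) − z_{α/2}).
d·√(n/2) = 0.89 × √(8/2) = 0.89 × 2.000 = 1.780.
z_β = 1.780 − 1.960 = -0.180.
Power = Φ(-0.180) = 0.429.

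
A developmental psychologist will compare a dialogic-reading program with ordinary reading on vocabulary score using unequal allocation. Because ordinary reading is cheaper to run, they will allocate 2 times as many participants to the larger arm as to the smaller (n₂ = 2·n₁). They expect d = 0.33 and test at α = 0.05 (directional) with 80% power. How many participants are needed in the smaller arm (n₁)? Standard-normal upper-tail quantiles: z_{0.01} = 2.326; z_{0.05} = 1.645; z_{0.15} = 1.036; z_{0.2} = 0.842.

n₁ = 86

With allocation ratio k = n₂/n₁ = 2, Var(x̄₁−x̄₂) = σ²(1/n₁ + 1/(k·n₁)) = σ²·(k+1)/(k·n₁).
So n₁ = (1 + 1/k)·((z_{α} + z_β)/d)² = 1.500 × (2.487/0.33)².
n₁ = 1.500 × 56.80 = 85.2.
Round up: n₁ = 86, giving n₂ = 2 × 86 = 172.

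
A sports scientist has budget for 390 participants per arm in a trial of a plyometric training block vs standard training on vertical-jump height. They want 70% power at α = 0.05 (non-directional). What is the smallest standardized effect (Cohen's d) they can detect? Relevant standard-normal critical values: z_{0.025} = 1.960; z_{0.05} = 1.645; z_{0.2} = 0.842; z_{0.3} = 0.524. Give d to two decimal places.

d_min ≈ 0.18

For two independent groups of n = 390 each: d_min = (z_{α/2} + z_β)·√(2/n).
z-sum = 1.960 + 0.524 = 2.484.
d_min = 2.484 × √(2/390) = 2.484 × 0.0716 = 0.178.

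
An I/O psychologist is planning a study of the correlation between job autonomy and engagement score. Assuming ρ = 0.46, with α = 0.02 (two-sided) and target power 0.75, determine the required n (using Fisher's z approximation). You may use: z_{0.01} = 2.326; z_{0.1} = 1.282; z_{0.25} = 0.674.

n = 40

Fisher's z: C = ½·ln((1+r)/(1−r)) = ½·ln(2.7037) = 0.4973.
n = ((z_{α/2} + z_β)/C)² + 3.
(2.326 + 0.674) / 0.4973 = 3.000 / 0.4973 = 6.033.
n = 6.033² + 3 = 36.39 + 3 = 39.4.
Round up.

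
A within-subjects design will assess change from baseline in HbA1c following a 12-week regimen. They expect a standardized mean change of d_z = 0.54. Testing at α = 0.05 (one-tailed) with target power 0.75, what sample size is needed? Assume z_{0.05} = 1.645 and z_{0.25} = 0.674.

n = 19 pairs

For a paired (one-sample on differences) test: n = ((z_{α} + z_β) / d)².
z_{α} + z_β = 1.645 + 0.674 = 2.319.
n = (2.319 / 0.54)² = 4.294² = 18.44.
Round up.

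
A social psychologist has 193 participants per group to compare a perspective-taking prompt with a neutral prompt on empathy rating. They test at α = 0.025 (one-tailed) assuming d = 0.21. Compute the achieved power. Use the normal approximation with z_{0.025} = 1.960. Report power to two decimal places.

power ≈ 0.54

For two equal groups, power = Φ(d·√(n/2) − z_{α}).
d·√(n/2) = 0.21 × √(193/2) = 0.21 × 9.823 = 2.063.
z_β = 2.063 − 1.960 = 0.103.
Power = Φ(0.103) = 0.541.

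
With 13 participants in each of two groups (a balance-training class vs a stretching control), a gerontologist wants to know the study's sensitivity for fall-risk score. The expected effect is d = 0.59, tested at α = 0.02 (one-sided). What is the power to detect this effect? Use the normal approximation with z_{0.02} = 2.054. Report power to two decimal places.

power ≈ 0.29

For two equal groups, power = Φ(d·√(n/2) − z_{α}).
d·√(n/2) = 0.59 × √(13/2) = 0.59 × 2.550 = 1.504.
z_β = 1.504 − 2.054 = -0.550.
Power = Φ(-0.550) = 0.291.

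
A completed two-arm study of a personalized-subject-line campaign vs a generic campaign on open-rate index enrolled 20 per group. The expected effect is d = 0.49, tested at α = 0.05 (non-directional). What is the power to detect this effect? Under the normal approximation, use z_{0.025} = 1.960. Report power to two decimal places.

power ≈ 0.34

For two equal groups, power = Φ(d·√(n/2) − z_{α/2}).
d·√(n/2) = 0.49 × √(20/2) = 0.49 × 3.162 = 1.550.
z_β = 1.550 − 1.960 = -0.410.
Power = Φ(-0.410) = 0.341.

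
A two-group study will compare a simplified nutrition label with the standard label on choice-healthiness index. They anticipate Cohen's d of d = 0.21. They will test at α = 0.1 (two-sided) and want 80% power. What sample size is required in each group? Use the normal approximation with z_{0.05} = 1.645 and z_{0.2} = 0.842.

n = 281 per group

For two independent groups with equal n: n = 2·((z_{α/2} + z_β) / d)².
z_{α/2} + z_β = 1.645 + 0.842 = 2.487.
n = 2 × (2.487 / 0.21)² = 2 × 11.843² = 2 × 140.25 = 280.5.
Round up to the next whole participant.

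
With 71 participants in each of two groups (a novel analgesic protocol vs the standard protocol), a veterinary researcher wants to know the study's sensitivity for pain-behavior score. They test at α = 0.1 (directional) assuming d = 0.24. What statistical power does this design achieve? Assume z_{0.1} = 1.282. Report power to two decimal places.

power ≈ 0.56

For two equal groups, power = Φ(d·√(n/2) − z_{α}).
d·√(n/2) = 0.24 × √(71/2) = 0.24 × 5.958 = 1.430.
z_β = 1.430 − 1.282 = 0.148.
Power = Φ(0.148) = 0.559.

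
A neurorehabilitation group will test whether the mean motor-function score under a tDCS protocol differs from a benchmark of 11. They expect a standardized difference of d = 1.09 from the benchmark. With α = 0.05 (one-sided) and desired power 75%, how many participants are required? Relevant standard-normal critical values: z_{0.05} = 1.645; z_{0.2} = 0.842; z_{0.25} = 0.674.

For a one-sample test: n = ((z_{α} + z_β) / d)².
z_{α} + z_β = 1.645 + 0.674 = 2.319.
n = (2.319 / 1.09)² = 2.128² = 4.53.
Round up.

n = 5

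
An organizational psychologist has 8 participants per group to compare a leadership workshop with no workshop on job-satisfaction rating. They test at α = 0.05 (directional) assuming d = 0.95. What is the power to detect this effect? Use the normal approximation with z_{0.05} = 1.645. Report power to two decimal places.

For two equal groups, power = Φ(d·√(n/2) − z_{α}).
d·√(n/2) = 0.95 × √(8/2) = 0.95 × 2.000 = 1.900.
z_β = 1.900 − 1.645 = 0.255.
Power = Φ(0.255) = 0.601.

power ≈ 0.60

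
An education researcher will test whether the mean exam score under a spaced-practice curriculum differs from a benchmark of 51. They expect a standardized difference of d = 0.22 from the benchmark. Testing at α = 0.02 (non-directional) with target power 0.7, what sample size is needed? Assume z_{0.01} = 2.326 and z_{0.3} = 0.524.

n = 168

For a one-sample test: n = ((z_{α/2} + z_β) / d)².
z_{α/2} + z_β = 2.326 + 0.524 = 2.850.
n = (2.850 / 0.22)² = 12.955² = 167.82.
Round up.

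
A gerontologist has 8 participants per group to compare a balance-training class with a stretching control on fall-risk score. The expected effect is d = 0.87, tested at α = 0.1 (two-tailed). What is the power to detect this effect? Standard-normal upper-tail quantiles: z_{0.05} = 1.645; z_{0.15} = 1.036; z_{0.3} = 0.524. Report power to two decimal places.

power ≈ 0.54

For two equal groups, power = Φ(d·√(n/2) − z_{α/2}).
d·√(n/2) = 0.87 × √(8/2) = 0.87 × 2.000 = 1.740.
z_β = 1.740 − 1.645 = 0.095.
Power = Φ(0.095) = 0.538.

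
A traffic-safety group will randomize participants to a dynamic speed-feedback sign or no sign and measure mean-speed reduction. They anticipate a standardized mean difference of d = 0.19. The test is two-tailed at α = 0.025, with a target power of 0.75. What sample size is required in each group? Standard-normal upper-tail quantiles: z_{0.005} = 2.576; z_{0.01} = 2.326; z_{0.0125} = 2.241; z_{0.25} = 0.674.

n = 471 per group

For two independent groups with equal n: n = 2·((z_{α/2} + z_β) / d)².
z_{α/2} + z_β = 2.241 + 0.674 = 2.915.
n = 2 × (2.915 / 0.19)² = 2 × 15.342² = 2 × 235.38 = 470.8.
Round up to the next whole participant.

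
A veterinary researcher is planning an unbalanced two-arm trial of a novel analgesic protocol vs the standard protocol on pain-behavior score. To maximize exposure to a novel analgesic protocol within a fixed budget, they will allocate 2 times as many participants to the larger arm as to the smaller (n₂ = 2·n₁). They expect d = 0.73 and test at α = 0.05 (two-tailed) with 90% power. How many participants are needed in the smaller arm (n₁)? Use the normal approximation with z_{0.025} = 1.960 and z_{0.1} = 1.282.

n₁ = 30

With allocation ratio k = n₂/n₁ = 2, Var(x̄₁−x̄₂) = σ²(1/n₁ + 1/(k·n₁)) = σ²·(k+1)/(k·n₁).
So n₁ = (1 + 1/k)·((z_{α/2} + z_β)/d)² = 1.500 × (3.242/0.73)².
n₁ = 1.500 × 19.72 = 29.6.
Round up: n₁ = 30, giving n₂ = 2 × 30 = 60.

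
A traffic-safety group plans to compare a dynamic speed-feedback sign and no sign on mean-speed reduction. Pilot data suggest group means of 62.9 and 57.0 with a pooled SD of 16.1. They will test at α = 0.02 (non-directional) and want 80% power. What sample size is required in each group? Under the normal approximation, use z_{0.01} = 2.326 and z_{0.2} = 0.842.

n = 150 per group

Cohen's d = |M₁ − M₂| / SD_pooled = |62.9 − 57.0| / 16.1 = 5.9 / 16.1 = 0.366.
For two independent groups with equal n: n = 2·((z_{α/2} + z_β) / d)².
z_{α/2} + z_β = 2.326 + 0.842 = 3.168.
n = 2 × (3.168 / 0.366)² = 2 × 8.656² = 2 × 74.92 = 149.8.
Round up to the next whole participant.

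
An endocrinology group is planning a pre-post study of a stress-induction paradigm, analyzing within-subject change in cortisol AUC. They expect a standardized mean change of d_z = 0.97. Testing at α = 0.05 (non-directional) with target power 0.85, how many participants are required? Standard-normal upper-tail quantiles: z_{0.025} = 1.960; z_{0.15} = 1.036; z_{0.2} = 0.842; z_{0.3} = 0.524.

n = 10 pairs

For a paired (one-sample on differences) test: n = ((z_{α/2} + z_β) / d)².
z_{α/2} + z_β = 1.960 + 1.036 = 2.996.
n = (2.996 / 0.97)² = 3.089² = 9.54.
Round up.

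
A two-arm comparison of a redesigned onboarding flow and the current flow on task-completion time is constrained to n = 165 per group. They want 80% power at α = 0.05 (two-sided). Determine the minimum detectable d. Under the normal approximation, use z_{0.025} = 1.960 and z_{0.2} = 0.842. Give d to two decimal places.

For two independent groups of n = 165 each: d_min = (z_{α/2} + z_β)·√(2/n).
z-sum = 1.960 + 0.842 = 2.802.
d_min = 2.802 × √(2/165) = 2.802 × 0.1101 = 0.308.

d_min ≈ 0.31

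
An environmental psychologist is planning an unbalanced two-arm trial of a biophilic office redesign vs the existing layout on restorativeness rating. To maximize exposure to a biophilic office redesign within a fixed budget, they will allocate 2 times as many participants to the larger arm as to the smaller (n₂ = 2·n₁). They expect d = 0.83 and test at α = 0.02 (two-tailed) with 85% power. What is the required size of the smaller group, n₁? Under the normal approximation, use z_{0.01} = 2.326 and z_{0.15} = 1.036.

n₁ = 25

With allocation ratio k = n₂/n₁ = 2, Var(x̄₁−x̄₂) = σ²(1/n₁ + 1/(k·n₁)) = σ²·(k+1)/(k·n₁).
So n₁ = (1 + 1/k)·((z_{α/2} + z_β)/d)² = 1.500 × (3.362/0.83)².
n₁ = 1.500 × 16.41 = 24.6.
Round up: n₁ = 25, giving n₂ = 2 × 25 = 50.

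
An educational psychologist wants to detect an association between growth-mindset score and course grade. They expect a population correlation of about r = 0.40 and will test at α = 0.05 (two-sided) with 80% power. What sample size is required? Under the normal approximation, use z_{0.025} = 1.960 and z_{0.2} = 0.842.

n = 47

Fisher's z: C = ½·ln((1+r)/(1−r)) = ½·ln(2.3333) = 0.4236.
n = ((z_{α/2} + z_β)/C)² + 3.
(1.960 + 0.842) / 0.4236 = 2.802 / 0.4236 = 6.615.
n = 6.615² + 3 = 43.75 + 3 = 46.8.
Round up.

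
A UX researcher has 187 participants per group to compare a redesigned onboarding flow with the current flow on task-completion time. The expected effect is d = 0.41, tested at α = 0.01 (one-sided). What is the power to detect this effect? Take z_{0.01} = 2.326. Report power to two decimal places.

power ≈ 0.95

For two equal groups, power = Φ(d·√(n/2) − z_{α}).
d·√(n/2) = 0.41 × √(187/2) = 0.41 × 9.670 = 3.965.
z_β = 3.965 − 2.326 = 1.639.
Power = Φ(1.639) = 0.949.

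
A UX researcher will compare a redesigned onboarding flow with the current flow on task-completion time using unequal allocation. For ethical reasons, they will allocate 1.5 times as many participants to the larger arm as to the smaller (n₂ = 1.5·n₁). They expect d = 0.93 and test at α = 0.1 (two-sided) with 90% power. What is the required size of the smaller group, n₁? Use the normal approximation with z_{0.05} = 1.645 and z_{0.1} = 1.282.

n₁ = 17

With allocation ratio k = n₂/n₁ = 1.5, Var(x̄₁−x̄₂) = σ²(1/n₁ + 1/(k·n₁)) = σ²·(k+1)/(k·n₁).
So n₁ = (1 + 1/k)·((z_{α/2} + z_β)/d)² = 1.667 × (2.927/0.93)².
n₁ = 1.667 × 9.91 = 16.5.
Round up: n₁ = 17, giving n₂ = ⌈1.5 × 17⌉ = ⌈25.5⌉ = 26.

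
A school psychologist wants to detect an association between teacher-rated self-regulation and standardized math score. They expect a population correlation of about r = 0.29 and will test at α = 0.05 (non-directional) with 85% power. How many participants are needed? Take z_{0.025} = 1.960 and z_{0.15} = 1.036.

Fisher's z: C = ½·ln((1+r)/(1−r)) = ½·ln(1.8169) = 0.2986.
n = ((z_{α/2} + z_β)/C)² + 3.
(1.960 + 1.036) / 0.2986 = 2.996 / 0.2986 = 10.033.
n = 10.033² + 3 = 100.67 + 3 = 103.7.
Round up.

n = 104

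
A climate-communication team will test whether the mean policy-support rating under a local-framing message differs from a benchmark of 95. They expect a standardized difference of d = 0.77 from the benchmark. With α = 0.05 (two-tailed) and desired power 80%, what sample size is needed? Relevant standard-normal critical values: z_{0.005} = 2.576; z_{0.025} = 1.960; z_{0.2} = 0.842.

n = 14

For a one-sample test: n = ((z_{α/2} + z_β) / d)².
z_{α/2} + z_β = 1.960 + 0.842 = 2.802.
n = (2.802 / 0.77)² = 3.639² = 13.24.
Round up.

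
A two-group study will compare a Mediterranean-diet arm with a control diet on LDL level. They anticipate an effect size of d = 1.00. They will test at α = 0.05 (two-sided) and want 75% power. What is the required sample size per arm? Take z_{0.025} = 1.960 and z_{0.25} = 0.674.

n = 14 per group

For two independent groups with equal n: n = 2·((z_{α/2} + z_β) / d)².
z_{α/2} + z_β = 1.960 + 0.674 = 2.634.
n = 2 × (2.634 / 1.00)² = 2 × 2.634² = 2 × 6.94 = 13.9.
Round up to the next whole participant.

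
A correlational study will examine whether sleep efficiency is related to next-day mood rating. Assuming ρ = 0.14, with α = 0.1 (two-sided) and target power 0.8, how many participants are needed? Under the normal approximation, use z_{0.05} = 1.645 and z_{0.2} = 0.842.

Fisher's z: C = ½·ln((1+r)/(1−r)) = ½·ln(1.3256) = 0.1409.
n = ((z_{α/2} + z_β)/C)² + 3.
(1.645 + 0.842) / 0.1409 = 2.487 / 0.1409 = 17.651.
n = 17.651² + 3 = 311.55 + 3 = 314.6.
Round up.

n = 315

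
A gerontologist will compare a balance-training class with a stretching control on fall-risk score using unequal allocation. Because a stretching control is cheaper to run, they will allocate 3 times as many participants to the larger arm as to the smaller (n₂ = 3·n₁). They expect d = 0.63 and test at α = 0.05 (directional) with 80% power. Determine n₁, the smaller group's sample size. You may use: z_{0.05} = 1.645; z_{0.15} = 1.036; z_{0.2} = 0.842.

n₁ = 21

With allocation ratio k = n₂/n₁ = 3, Var(x̄₁−x̄₂) = σ²(1/n₁ + 1/(k·n₁)) = σ²·(k+1)/(k·n₁).
So n₁ = (1 + 1/k)·((z_{α} + z_β)/d)² = 1.333 × (2.487/0.63)².
n₁ = 1.333 × 15.58 = 20.8.
Round up: n₁ = 21, giving n₂ = 3 × 21 = 63.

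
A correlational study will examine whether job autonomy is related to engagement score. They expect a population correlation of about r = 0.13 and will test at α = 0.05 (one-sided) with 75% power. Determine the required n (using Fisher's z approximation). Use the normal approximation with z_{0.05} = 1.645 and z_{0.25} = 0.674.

Fisher's z: C = ½·ln((1+r)/(1−r)) = ½·ln(1.2989) = 0.1307.
n = ((z_{α} + z_β)/C)² + 3.
(1.645 + 0.674) / 0.1307 = 2.319 / 0.1307 = 17.743.
n = 17.743² + 3 = 314.81 + 3 = 317.8.
Round up.

n = 318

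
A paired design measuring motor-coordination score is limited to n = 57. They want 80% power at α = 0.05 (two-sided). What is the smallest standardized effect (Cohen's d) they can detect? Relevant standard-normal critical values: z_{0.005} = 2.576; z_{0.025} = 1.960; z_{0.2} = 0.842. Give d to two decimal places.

For a single sample (or paired design) of n = 57: d_min = (z_{α/2} + z_β)/√n.
z-sum = 1.960 + 0.842 = 2.802.
d_min = 2.802 / √57 = 2.802 / 7.550 = 0.371.

d_min ≈ 0.37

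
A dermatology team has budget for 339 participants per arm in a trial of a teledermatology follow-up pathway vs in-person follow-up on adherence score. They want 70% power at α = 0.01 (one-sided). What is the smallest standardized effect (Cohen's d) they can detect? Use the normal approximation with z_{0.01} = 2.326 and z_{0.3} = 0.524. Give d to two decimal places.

For two independent groups of n = 339 each: d_min = (z_{α} + z_β)·√(2/n).
z-sum = 2.326 + 0.524 = 2.850.
d_min = 2.850 × √(2/339) = 2.850 × 0.0768 = 0.219.

d_min ≈ 0.22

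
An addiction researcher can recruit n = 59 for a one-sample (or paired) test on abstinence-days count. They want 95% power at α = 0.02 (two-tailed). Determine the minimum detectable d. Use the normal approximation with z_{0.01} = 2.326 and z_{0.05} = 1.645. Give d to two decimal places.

For a single sample (or paired design) of n = 59: d_min = (z_{α/2} + z_β)/√n.
z-sum = 2.326 + 1.645 = 3.971.
d_min = 3.971 / √59 = 3.971 / 7.681 = 0.517.

d_min ≈ 0.52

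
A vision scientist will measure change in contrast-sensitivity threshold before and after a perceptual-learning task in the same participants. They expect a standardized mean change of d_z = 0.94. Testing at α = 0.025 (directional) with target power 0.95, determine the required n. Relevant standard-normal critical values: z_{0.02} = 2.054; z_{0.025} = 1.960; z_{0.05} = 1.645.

For a paired (one-sample on differences) test: n = ((z_{α} + z_β) / d)².
z_{α} + z_β = 1.960 + 1.645 = 3.605.
n = (3.605 / 0.94)² = 3.835² = 14.71.
Round up.

n = 15 pairs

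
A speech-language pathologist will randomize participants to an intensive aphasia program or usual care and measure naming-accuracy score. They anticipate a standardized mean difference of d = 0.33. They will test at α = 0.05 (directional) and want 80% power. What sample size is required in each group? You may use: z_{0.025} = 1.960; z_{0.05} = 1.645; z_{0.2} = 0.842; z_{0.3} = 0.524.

For two independent groups with equal n: n = 2·((z_{α} + z_β) / d)².
z_{α} + z_β = 1.645 + 0.842 = 2.487.
n = 2 × (2.487 / 0.33)² = 2 × 7.536² = 2 × 56.80 = 113.6.
Round up to the next whole participant.

n = 114 per group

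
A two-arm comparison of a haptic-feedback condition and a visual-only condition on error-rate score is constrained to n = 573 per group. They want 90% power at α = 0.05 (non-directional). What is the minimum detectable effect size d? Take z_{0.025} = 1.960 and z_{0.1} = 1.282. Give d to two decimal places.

For two independent groups of n = 573 each: d_min = (z_{α/2} + z_β)·√(2/n).
z-sum = 1.960 + 1.282 = 3.242.
d_min = 3.242 × √(2/573) = 3.242 × 0.0591 = 0.192.

d_min ≈ 0.19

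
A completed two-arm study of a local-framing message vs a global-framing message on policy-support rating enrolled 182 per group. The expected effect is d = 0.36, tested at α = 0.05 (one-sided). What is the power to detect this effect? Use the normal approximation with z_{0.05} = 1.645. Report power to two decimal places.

power ≈ 0.96

For two equal groups, power = Φ(d·√(n/2) − z_{α}).
d·√(n/2) = 0.36 × √(182/2) = 0.36 × 9.539 = 3.434.
z_β = 3.434 − 1.645 = 1.789.
Power = Φ(1.789) = 0.963.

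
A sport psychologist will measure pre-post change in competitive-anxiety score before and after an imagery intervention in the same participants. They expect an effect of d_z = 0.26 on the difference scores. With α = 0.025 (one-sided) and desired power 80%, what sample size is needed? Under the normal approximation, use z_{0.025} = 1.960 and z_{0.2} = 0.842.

For a paired (one-sample on differences) test: n = ((z_{α} + z_β) / d)².
z_{α} + z_β = 1.960 + 0.842 = 2.802.
n = (2.802 / 0.26)² = 10.777² = 116.14.
Round up.

n = 117 pairs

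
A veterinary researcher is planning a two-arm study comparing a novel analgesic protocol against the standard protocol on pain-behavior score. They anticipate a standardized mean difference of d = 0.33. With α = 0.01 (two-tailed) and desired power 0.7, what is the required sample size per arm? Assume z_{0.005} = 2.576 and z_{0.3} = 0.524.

For two independent groups with equal n: n = 2·((z_{α/2} + z_β) / d)².
z_{α/2} + z_β = 2.576 + 0.524 = 3.100.
n = 2 × (3.100 / 0.33)² = 2 × 9.394² = 2 × 88.25 = 176.5.
Round up to the next whole participant.

n = 177 per group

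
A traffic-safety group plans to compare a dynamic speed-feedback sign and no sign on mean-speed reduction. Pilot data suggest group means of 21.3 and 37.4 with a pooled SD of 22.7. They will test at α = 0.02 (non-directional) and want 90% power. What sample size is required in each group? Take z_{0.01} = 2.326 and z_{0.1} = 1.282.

n = 52 per group

Cohen's d = |M₁ − M₂| / SD_pooled = |21.3 − 37.4| / 22.7 = 16.1 / 22.7 = 0.709.
For two independent groups with equal n: n = 2·((z_{α/2} + z_β) / d)².
z_{α/2} + z_β = 2.326 + 1.282 = 3.608.
n = 2 × (3.608 / 0.709)² = 2 × 5.089² = 2 × 25.90 = 51.8.
Round up to the next whole participant.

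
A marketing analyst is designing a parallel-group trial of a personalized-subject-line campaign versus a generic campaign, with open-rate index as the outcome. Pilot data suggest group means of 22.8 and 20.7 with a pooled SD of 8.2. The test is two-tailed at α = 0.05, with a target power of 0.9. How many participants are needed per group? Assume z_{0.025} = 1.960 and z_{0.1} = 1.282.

n = 321 per group

Cohen's d = |M₁ − M₂| / SD_pooled = |22.8 − 20.7| / 8.2 = 2.1 / 8.2 = 0.256.
For two independent groups with equal n: n = 2·((z_{α/2} + z_β) / d)².
z_{α/2} + z_β = 1.960 + 1.282 = 3.242.
n = 2 × (3.242 / 0.256)² = 2 × 12.664² = 2 × 160.38 = 320.8.
Round up to the next whole participant.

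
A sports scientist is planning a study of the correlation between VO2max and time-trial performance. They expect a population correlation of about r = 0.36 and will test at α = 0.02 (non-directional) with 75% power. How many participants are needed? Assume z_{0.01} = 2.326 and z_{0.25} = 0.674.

n = 67

Fisher's z: C = ½·ln((1+r)/(1−r)) = ½·ln(2.1250) = 0.3769.
n = ((z_{α/2} + z_β)/C)² + 3.
(2.326 + 0.674) / 0.3769 = 3.000 / 0.3769 = 7.960.
n = 7.960² + 3 = 63.36 + 3 = 66.4.
Round up.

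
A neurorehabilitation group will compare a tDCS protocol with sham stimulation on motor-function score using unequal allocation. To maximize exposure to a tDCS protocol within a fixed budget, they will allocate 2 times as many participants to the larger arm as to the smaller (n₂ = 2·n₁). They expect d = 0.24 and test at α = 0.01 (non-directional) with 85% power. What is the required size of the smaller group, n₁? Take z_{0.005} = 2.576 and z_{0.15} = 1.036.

n₁ = 340

With allocation ratio k = n₂/n₁ = 2, Var(x̄₁−x̄₂) = σ²(1/n₁ + 1/(k·n₁)) = σ²·(k+1)/(k·n₁).
So n₁ = (1 + 1/k)·((z_{α/2} + z_β)/d)² = 1.500 × (3.612/0.24)².
n₁ = 1.500 × 226.50 = 339.8.
Round up: n₁ = 340, giving n₂ = 2 × 340 = 680.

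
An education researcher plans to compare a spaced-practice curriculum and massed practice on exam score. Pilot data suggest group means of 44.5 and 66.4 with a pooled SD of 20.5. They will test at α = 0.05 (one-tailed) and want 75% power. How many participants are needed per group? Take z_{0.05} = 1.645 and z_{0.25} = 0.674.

Cohen's d = |M₁ − M₂| / SD_pooled = |44.5 − 66.4| / 20.5 = 21.9 / 20.5 = 1.068.
For two independent groups with equal n: n = 2·((z_{α} + z_β) / d)².
z_{α} + z_β = 1.645 + 0.674 = 2.319.
n = 2 × (2.319 / 1.068)² = 2 × 2.171² = 2 × 4.71 = 9.4.
Round up to the next whole participant.

n = 10 per group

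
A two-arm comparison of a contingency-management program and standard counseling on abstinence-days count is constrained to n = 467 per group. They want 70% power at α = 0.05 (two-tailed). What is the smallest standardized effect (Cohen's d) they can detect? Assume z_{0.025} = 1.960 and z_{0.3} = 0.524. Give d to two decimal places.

For two independent groups of n = 467 each: d_min = (z_{α/2} + z_β)·√(2/n).
z-sum = 1.960 + 0.524 = 2.484.
d_min = 2.484 × √(2/467) = 2.484 × 0.0654 = 0.163.

d_min ≈ 0.16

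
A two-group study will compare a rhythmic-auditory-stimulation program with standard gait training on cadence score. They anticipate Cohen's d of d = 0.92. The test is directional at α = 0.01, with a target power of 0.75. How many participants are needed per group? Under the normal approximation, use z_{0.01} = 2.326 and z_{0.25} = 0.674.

For two independent groups with equal n: n = 2·((z_{α} + z_β) / d)².
z_{α} + z_β = 2.326 + 0.674 = 3.000.
n = 2 × (3.000 / 0.92)² = 2 × 3.261² = 2 × 10.63 = 21.3.
Round up to the next whole participant.

n = 22 per group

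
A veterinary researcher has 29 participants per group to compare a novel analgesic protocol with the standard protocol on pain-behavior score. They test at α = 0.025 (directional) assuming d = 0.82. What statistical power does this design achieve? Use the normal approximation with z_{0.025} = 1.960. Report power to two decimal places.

For two equal groups, power = Φ(d·√(n/2) − z_{α}).
d·√(n/2) = 0.82 × √(29/2) = 0.82 × 3.808 = 3.122.
z_β = 3.122 − 1.960 = 1.162.
Power = Φ(1.162) = 0.877.

power ≈ 0.88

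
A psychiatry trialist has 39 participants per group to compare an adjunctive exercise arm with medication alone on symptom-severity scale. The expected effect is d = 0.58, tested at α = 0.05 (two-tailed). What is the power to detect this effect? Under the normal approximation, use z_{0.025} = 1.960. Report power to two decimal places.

power ≈ 0.73

For two equal groups, power = Φ(d·√(n/2) − z_{α/2}).
d·√(n/2) = 0.58 × √(39/2) = 0.58 × 4.416 = 2.561.
z_β = 2.561 − 1.960 = 0.601.
Power = Φ(0.601) = 0.726.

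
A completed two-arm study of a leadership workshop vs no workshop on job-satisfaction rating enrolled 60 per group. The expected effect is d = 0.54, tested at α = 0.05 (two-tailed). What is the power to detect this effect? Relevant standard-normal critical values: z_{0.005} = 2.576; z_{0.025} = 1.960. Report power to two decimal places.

For two equal groups, power = Φ(d·√(n/2) − z_{α/2}).
d·√(n/2) = 0.54 × √(60/2) = 0.54 × 5.477 = 2.958.
z_β = 2.958 − 1.960 = 0.998.
Power = Φ(0.998) = 0.841.

power ≈ 0.84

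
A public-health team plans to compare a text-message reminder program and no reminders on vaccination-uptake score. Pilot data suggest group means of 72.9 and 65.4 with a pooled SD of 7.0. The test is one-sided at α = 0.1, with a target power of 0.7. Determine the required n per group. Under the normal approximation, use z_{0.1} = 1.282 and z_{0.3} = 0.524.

n = 6 per group

Cohen's d = |M₁ − M₂| / SD_pooled = |72.9 − 65.4| / 7.0 = 7.5 / 7.0 = 1.071.
For two independent groups with equal n: n = 2·((z_{α} + z_β) / d)².
z_{α} + z_β = 1.282 + 0.524 = 1.806.
n = 2 × (1.806 / 1.071)² = 2 × 1.686² = 2 × 2.84 = 5.7.
Round up to the next whole participant.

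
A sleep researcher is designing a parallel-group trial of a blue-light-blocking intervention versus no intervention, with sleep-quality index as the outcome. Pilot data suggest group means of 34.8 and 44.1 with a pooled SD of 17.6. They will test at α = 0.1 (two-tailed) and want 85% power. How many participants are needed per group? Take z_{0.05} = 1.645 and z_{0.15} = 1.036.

Cohen's d = |M₁ − M₂| / SD_pooled = |34.8 − 44.1| / 17.6 = 9.3 / 17.6 = 0.528.
For two independent groups with equal n: n = 2·((z_{α/2} + z_β) / d)².
z_{α/2} + z_β = 1.645 + 1.036 = 2.681.
n = 2 × (2.681 / 0.528)² = 2 × 5.078² = 2 × 25.78 = 51.6.
Round up to the next whole participant.

n = 52 per group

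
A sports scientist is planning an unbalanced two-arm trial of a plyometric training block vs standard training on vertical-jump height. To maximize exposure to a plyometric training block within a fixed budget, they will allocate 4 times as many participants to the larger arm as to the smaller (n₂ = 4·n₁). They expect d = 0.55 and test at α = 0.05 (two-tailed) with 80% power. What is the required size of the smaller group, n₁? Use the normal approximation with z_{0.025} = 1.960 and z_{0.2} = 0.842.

n₁ = 33

With allocation ratio k = n₂/n₁ = 4, Var(x̄₁−x̄₂) = σ²(1/n₁ + 1/(k·n₁)) = σ²·(k+1)/(k·n₁).
So n₁ = (1 + 1/k)·((z_{α/2} + z_β)/d)² = 1.250 × (2.802/0.55)².
n₁ = 1.250 × 25.95 = 32.4.
Round up: n₁ = 33, giving n₂ = 4 × 33 = 132.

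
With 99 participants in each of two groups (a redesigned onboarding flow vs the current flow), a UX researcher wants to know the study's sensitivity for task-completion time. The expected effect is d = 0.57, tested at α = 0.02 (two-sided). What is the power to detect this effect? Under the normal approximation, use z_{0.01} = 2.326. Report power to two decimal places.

For two equal groups, power = Φ(d·√(n/2) − z_{α/2}).
d·√(n/2) = 0.57 × √(99/2) = 0.57 × 7.036 = 4.010.
z_β = 4.010 − 2.326 = 1.684.
Power = Φ(1.684) = 0.954.

power ≈ 0.95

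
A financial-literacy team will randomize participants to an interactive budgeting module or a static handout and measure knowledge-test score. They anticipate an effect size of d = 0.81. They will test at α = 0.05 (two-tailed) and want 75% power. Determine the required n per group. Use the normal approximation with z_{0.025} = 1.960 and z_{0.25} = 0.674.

n = 22 per group

For two independent groups with equal n: n = 2·((z_{α/2} + z_β) / d)².
z_{α/2} + z_β = 1.960 + 0.674 = 2.634.
n = 2 × (2.634 / 0.81)² = 2 × 3.252² = 2 × 10.57 = 21.1.
Round up to the next whole participant.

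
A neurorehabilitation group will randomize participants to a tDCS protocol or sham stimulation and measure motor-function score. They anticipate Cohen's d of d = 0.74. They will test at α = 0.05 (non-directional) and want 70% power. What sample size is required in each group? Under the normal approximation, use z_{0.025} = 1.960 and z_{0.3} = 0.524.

For two independent groups with equal n: n = 2·((z_{α/2} + z_β) / d)².
z_{α/2} + z_β = 1.960 + 0.524 = 2.484.
n = 2 × (2.484 / 0.74)² = 2 × 3.357² = 2 × 11.27 = 22.5.
Round up to the next whole participant.

n = 23 per group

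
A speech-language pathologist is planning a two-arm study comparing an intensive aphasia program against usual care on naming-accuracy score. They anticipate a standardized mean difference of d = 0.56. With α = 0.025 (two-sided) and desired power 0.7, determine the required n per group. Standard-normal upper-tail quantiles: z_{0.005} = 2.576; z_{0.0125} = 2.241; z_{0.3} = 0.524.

For two independent groups with equal n: n = 2·((z_{α/2} + z_β) / d)².
z_{α/2} + z_β = 2.241 + 0.524 = 2.765.
n = 2 × (2.765 / 0.56)² = 2 × 4.938² = 2 × 24.38 = 48.8.
Round up to the next whole participant.

n = 49 per group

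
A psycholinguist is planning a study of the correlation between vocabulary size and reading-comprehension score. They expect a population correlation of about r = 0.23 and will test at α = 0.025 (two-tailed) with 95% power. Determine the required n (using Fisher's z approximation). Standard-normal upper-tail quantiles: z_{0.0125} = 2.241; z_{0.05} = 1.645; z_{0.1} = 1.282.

n = 279

Fisher's z: C = ½·ln((1+r)/(1−r)) = ½·ln(1.5974) = 0.2342.
n = ((z_{α/2} + z_β)/C)² + 3.
(2.241 + 1.645) / 0.2342 = 3.886 / 0.2342 = 16.593.
n = 16.593² + 3 = 275.32 + 3 = 278.3.
Round up.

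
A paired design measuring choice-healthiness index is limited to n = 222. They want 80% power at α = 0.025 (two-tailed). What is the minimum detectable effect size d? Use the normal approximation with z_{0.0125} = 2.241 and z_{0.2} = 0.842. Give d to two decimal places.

For a single sample (or paired design) of n = 222: d_min = (z_{α/2} + z_β)/√n.
z-sum = 2.241 + 0.842 = 3.083.
d_min = 3.083 / √222 = 3.083 / 14.900 = 0.207.

d_min ≈ 0.21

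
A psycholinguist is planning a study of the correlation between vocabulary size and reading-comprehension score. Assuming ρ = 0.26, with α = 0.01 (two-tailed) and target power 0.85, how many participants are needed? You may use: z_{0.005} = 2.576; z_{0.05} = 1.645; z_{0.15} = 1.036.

n = 188

Fisher's z: C = ½·ln((1+r)/(1−r)) = ½·ln(1.7027) = 0.2661.
n = ((z_{α/2} + z_β)/C)² + 3.
(2.576 + 1.036) / 0.2661 = 3.612 / 0.2661 = 13.574.
n = 13.574² + 3 = 184.25 + 3 = 187.2.
Round up.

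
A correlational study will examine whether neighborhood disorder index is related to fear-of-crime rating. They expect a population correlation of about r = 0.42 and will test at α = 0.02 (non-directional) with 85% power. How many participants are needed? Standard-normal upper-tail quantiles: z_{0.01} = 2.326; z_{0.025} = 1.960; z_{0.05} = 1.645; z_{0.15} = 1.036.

n = 60

Fisher's z: C = ½·ln((1+r)/(1−r)) = ½·ln(2.4483) = 0.4477.
n = ((z_{α/2} + z_β)/C)² + 3.
(2.326 + 1.036) / 0.4477 = 3.362 / 0.4477 = 7.509.
n = 7.509² + 3 = 56.39 + 3 = 59.4.
Round up.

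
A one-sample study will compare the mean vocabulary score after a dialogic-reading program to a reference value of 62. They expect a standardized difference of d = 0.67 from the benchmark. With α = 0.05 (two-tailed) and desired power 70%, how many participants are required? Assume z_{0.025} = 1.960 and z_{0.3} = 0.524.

n = 14

For a one-sample test: n = ((z_{α/2} + z_β) / d)².
z_{α/2} + z_β = 1.960 + 0.524 = 2.484.
n = (2.484 / 0.67)² = 3.707² = 13.75.
Round up.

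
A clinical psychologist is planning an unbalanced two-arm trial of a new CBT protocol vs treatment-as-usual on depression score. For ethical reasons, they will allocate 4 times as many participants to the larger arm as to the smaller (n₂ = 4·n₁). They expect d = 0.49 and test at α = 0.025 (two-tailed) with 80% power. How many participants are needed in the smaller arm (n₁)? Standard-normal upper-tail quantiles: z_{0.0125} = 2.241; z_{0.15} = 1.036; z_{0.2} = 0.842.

With allocation ratio k = n₂/n₁ = 4, Var(x̄₁−x̄₂) = σ²(1/n₁ + 1/(k·n₁)) = σ²·(k+1)/(k·n₁).
So n₁ = (1 + 1/k)·((z_{α/2} + z_β)/d)² = 1.250 × (3.083/0.49)².
n₁ = 1.250 × 39.59 = 49.5.
Round up: n₁ = 50, giving n₂ = 4 × 50 = 200.

n₁ = 50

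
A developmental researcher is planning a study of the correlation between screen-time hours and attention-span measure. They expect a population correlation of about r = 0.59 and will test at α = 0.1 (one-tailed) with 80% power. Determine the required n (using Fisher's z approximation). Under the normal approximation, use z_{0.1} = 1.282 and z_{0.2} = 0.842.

Fisher's z: C = ½·ln((1+r)/(1−r)) = ½·ln(3.8780) = 0.6777.
n = ((z_{α} + z_β)/C)² + 3.
(1.282 + 0.842) / 0.6777 = 2.124 / 0.6777 = 3.134.
n = 3.134² + 3 = 9.82 + 3 = 12.8.
Round up.

n = 13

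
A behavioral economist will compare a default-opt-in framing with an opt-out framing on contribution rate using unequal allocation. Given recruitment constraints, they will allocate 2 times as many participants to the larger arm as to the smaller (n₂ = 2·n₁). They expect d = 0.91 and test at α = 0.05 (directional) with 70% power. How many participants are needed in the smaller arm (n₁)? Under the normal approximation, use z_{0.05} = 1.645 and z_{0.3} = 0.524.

n₁ = 9

With allocation ratio k = n₂/n₁ = 2, Var(x̄₁−x̄₂) = σ²(1/n₁ + 1/(k·n₁)) = σ²·(k+1)/(k·n₁).
So n₁ = (1 + 1/k)·((z_{α} + z_β)/d)² = 1.500 × (2.169/0.91)².
n₁ = 1.500 × 5.68 = 8.5.
Round up: n₁ = 9, giving n₂ = 2 × 9 = 18.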